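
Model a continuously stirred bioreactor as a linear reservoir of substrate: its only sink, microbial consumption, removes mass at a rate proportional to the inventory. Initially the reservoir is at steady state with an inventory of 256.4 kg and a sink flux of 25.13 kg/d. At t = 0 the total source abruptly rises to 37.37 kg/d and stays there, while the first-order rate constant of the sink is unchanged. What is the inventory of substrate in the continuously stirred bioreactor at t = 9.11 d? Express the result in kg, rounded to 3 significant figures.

Residence time τ = M₀/F₀ = 10.20 d. The eventual steady state is M_∞ = M₀·(F₁/F₀) = 256.4 × 37.37/25.13 = 381.28 kg.
The anomaly ΔM(t) = M(t) − M_∞ decays as ΔM₀·e^(−t/τ) with ΔM₀ = 256.4 − 381.28 = −124.9 kg.
At t = 9.11 d, e^(−t/τ) = e^(−0.8929) = 0.4095, so ΔM = −51.14 kg and M = 381.28 − 51.14 = 330.15 kg.

330 kg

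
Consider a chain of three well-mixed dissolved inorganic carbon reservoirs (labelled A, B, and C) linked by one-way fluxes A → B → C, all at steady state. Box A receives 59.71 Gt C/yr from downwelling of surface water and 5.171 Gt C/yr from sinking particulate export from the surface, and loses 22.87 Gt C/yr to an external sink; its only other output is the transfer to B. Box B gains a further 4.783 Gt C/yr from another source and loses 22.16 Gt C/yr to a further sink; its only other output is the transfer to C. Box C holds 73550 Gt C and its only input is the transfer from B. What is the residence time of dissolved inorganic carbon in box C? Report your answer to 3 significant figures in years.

Box A: F(A→B) = (59.71 + 5.171) − 22.87 = 42.011 Gt C/yr.
Box B: F(B→C) = (42.011 + 4.783) − 22.16 = 24.634 Gt C/yr.
Box C throughput = its input = 24.634 Gt C/yr; τ = 73550 / 24.634 = 2986 yr.

2990 yr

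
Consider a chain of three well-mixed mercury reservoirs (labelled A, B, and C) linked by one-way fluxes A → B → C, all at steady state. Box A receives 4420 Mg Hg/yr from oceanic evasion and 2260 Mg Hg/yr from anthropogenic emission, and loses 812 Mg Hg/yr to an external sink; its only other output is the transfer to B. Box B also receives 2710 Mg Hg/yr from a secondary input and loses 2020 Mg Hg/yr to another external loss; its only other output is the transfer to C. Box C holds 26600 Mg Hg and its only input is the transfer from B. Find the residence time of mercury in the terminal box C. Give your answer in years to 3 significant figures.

Box A: F(A→B) = (4420 + 2260) − 812 = 5868.0 Mg Hg/yr.
Box B: F(B→C) = (5868.0 + 2710) − 2020 = 6558.0 Mg Hg/yr.
Box C throughput = its input = 6558.0 Mg Hg/yr; τ = 26600 / 6558.0 = 4.056 yr.

4.06 yr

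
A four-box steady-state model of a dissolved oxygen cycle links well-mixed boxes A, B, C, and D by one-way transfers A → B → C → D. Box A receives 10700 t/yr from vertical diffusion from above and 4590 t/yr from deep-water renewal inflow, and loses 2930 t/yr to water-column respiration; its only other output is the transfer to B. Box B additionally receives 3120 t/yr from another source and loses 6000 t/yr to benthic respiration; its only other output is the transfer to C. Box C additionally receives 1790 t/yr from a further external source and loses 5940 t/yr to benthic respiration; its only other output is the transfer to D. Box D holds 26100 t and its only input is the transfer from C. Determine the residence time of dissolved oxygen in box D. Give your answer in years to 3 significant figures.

4.90 yr

Box A: F(A→B) = (10700 + 4590) − 2930 = 12360 t/yr.
Box B: F(B→C) = (12360 + 3120) − 6000 = 9480.0 t/yr.
Box C: F(C→D) = (9480.0 + 1790) − 5940 = 5330.0 t/yr.
Box D throughput = its input = 5330.0 t/yr; τ = 26100 / 5330.0 = 4.897 yr.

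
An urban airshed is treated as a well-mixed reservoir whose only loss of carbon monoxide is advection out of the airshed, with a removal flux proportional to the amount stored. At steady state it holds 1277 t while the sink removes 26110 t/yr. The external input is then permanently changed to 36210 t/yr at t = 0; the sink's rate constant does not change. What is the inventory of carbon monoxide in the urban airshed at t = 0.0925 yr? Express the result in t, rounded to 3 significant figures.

1700 t

Residence time τ = M₀/F₀ = 0.04891 yr. The eventual steady state is M_∞ = M₀·(F₁/F₀) = 1277 × 36210/26110 = 1771.0 t.
The anomaly ΔM(t) = M(t) − M_∞ decays as ΔM₀·e^(−t/τ) with ΔM₀ = 1277 − 1771.0 = −494.0 t.
At t = 0.0925 yr, e^(−t/τ) = e^(−1.891) = 0.1509, so ΔM = −74.53 t and M = 1771.0 − 74.53 = 1696.4 t.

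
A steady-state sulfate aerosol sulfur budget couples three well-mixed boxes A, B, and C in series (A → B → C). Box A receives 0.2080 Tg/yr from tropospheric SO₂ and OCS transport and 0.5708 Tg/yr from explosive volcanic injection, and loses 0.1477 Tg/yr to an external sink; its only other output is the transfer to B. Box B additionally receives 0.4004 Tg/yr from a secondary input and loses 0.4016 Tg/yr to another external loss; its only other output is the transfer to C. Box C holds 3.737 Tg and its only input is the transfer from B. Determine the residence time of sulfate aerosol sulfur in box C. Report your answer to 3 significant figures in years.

5.93 yr

Box A: F(A→B) = (0.2080 + 0.5708) − 0.1477 = 0.63110 Tg/yr.
Box B: F(B→C) = (0.63110 + 0.4004) − 0.4016 = 0.62990 Tg/yr.
Box C throughput = its input = 0.62990 Tg/yr; τ = 3.737 / 0.62990 = 5.933 yr.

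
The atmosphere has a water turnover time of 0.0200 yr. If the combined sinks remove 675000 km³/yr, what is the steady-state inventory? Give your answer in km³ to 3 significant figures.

13500 km³

τ = M/F ⇒ M = τ × F = 0.0200 × 675000 = 13500 km³.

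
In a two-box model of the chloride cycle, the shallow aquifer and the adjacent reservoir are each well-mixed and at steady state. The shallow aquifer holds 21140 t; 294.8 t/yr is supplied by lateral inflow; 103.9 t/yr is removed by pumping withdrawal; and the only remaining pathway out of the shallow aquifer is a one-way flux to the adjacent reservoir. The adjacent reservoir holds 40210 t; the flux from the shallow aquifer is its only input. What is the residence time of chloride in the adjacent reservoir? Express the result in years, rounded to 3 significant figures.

211 yr

Balance the shallow aquifer: ΣF_in = 294.80 t/yr.
Flux to the adjacent reservoir = ΣF_in − (103.9) = 190.90 t/yr.
At steady state the output of the adjacent reservoir equals its input, 190.90 t/yr.
τ = M / F = 40210 / 190.90 = 210.6 yr.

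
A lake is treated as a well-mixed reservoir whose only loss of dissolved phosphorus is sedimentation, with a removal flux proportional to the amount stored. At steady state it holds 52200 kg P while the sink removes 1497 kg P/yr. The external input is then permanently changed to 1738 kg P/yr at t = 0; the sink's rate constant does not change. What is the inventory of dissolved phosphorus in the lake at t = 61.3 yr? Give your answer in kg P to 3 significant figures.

59200 kg P

The sink rate constant is k = F₀/M₀ = 1497/52200 = 0.02868 yr⁻¹.
Solving dM/dt = F₁ − kM with M(0) = M₀ gives M(t) = F₁/k + (M₀ − F₁/k)·e^(−kt).
F₁/k = 1738/0.02868 = 60604 kg P; kt = 0.02868 × 61.3 = 1.758, e^(−kt) = 0.1724.
M(61.3) = 60604 + (52200 − 60604) × 0.1724 = 60604 − 1449 = 59155 kg P.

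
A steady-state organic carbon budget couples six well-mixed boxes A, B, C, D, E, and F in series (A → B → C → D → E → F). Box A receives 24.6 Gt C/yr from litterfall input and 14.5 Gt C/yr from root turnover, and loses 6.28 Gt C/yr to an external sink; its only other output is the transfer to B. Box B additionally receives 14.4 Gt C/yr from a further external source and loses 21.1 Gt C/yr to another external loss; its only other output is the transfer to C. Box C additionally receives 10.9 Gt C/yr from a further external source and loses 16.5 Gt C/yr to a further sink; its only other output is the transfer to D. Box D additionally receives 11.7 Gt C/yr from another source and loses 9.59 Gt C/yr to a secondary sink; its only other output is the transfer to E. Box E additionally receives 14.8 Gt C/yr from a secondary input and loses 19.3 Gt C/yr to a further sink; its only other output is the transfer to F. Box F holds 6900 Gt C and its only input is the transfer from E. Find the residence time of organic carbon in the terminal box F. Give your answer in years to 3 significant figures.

Box A: F(A→B) = (24.6 + 14.5) − 6.28 = 32.820 Gt C/yr.
Box B: F(B→C) = (32.820 + 14.4) − 21.1 = 26.120 Gt C/yr.
Box C: F(C→D) = (26.120 + 10.9) − 16.5 = 20.520 Gt C/yr.
Box D: F(D→E) = (20.520 + 11.7) − 9.59 = 22.630 Gt C/yr.
Box E: F(E→F) = (22.630 + 14.8) − 19.3 = 18.130 Gt C/yr.
Box F throughput = its input = 18.130 Gt C/yr; τ = 6900 / 18.130 = 380.6 yr.

381 yr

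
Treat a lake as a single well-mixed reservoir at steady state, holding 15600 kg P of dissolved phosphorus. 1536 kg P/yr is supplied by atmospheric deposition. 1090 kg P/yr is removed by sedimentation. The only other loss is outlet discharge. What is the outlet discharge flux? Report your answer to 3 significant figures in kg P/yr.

At steady state ΣF_in = ΣF_out.
ΣF_in = 1536.0 kg P/yr.
Outlet discharge flux = ΣF_in − (1090) = 1536.0 − 1090 = 446.0 kg P/yr.

446 kg P/yr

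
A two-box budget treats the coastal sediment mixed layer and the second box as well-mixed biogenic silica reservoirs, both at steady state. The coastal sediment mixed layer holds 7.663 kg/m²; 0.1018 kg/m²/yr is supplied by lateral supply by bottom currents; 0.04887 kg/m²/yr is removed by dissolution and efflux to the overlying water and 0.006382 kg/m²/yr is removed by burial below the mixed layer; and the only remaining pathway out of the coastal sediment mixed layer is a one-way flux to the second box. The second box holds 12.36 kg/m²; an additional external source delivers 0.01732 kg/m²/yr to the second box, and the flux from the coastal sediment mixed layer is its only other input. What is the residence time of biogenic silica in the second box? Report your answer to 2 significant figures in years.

190 yr

Balance the coastal sediment mixed layer: ΣF_in = 0.10180 kg/m²/yr.
Flux to the second box = ΣF_in − (0.04887 + 0.006382) = 0.046548 kg/m²/yr.
Total input to the second box = 0.046548 + 0.01732 = 0.063868 kg/m²/yr; at steady state this equals its total output.
τ = M / F = 12.36 / 0.063868 = 193.5 yr.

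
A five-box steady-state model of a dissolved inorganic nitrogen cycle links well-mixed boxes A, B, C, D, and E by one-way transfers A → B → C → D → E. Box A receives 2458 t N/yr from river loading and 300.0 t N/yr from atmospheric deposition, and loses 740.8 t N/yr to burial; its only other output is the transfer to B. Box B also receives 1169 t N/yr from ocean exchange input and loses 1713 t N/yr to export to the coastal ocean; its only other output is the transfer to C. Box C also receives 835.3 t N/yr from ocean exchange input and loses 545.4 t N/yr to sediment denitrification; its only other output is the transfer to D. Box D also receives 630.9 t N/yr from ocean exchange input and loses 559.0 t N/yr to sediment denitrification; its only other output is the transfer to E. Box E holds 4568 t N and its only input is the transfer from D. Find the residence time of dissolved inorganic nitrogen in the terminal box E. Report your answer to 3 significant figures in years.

Box A: F(A→B) = (2458 + 300.0) − 740.8 = 2017.2 t N/yr.
Box B: F(B→C) = (2017.2 + 1169) − 1713 = 1473.2 t N/yr.
Box C: F(C→D) = (1473.2 + 835.3) − 545.4 = 1763.1 t N/yr.
Box D: F(D→E) = (1763.1 + 630.9) − 559.0 = 1835.0 t N/yr.
Box E throughput = its input = 1835.0 t N/yr; τ = 4568 / 1835.0 = 2.489 yr.

2.49 yr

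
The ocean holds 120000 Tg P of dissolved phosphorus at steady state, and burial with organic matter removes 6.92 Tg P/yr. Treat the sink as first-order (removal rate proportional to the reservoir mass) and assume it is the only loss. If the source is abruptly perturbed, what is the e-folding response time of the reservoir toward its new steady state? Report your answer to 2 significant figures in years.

17000 yr

For a linear reservoir the response time equals the residence time τ = M/F.
τ = 120000 / 6.92 = 17340 yr.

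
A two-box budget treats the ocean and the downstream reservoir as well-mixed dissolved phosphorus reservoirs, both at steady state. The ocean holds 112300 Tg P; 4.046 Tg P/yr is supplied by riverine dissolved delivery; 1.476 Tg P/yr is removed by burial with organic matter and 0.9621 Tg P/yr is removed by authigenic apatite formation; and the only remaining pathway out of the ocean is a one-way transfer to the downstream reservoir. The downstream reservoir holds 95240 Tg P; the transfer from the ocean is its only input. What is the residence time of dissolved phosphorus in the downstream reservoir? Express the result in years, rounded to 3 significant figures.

59200 yr

Balance the ocean: ΣF_in = 4.0460 Tg P/yr.
Transfer to the downstream reservoir = ΣF_in − (1.476 + 0.9621) = 1.6079 Tg P/yr.
At steady state the output of the downstream reservoir equals its input, 1.6079 Tg P/yr.
τ = M / F = 95240 / 1.6079 = 59230 yr.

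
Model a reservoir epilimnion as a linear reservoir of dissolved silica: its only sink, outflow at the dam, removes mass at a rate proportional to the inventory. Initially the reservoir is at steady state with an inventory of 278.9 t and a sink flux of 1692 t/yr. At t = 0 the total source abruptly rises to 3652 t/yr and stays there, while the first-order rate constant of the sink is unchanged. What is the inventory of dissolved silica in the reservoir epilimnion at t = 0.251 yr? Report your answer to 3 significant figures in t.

The sink rate constant is k = F₀/M₀ = 1692/278.9 = 6.067 yr⁻¹.
Solving dM/dt = F₁ − kM with M(0) = M₀ gives M(t) = F₁/k + (M₀ − F₁/k)·e^(−kt).
F₁/k = 3652/6.067 = 601.98 t; kt = 6.067 × 0.251 = 1.523, e^(−kt) = 0.2181.
M(0.251) = 601.98 + (278.9 − 601.98) × 0.2181 = 601.98 − 70.47 = 531.51 t.

532 t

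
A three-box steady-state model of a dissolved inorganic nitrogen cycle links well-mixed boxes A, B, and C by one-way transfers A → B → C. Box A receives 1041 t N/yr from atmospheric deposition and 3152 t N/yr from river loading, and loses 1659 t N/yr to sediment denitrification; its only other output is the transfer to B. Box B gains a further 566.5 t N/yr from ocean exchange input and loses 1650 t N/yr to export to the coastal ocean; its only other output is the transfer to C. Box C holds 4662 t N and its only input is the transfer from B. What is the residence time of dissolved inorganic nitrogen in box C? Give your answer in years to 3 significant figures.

Box A: F(A→B) = (1041 + 3152) − 1659 = 2534.0 t N/yr.
Box B: F(B→C) = (2534.0 + 566.5) − 1650 = 1450.5 t N/yr.
Box C throughput = its input = 1450.5 t N/yr; τ = 4662 / 1450.5 = 3.214 yr.

3.21 yr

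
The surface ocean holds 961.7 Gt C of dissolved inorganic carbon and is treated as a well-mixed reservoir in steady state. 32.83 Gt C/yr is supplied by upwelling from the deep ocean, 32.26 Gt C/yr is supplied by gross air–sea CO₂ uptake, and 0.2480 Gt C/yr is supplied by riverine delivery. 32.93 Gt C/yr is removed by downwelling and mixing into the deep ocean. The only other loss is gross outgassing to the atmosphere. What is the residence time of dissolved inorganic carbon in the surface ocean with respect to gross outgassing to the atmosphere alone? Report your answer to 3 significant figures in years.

29.7 yr

At steady state ΣF_in = ΣF_out.
ΣF_in = 32.83 + 32.26 + 0.2480 = 65.338 Gt C/yr.
Gross outgassing to the atmosphere flux = ΣF_in − (32.93) = 65.338 − 32.93 = 32.41 Gt C/yr.
τ = M / F = 961.7 / 32.41 = 29.67 yr.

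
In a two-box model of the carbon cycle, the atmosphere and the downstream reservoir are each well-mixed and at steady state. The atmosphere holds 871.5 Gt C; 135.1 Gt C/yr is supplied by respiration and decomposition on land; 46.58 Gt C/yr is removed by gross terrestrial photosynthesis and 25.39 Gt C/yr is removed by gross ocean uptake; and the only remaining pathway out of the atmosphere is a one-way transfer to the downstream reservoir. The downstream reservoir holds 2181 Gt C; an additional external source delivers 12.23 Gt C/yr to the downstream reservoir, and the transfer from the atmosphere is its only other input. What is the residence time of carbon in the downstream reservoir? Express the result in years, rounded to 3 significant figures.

28.9 yr

Balance the atmosphere: ΣF_in = 135.10 Gt C/yr.
Transfer to the downstream reservoir = ΣF_in − (46.58 + 25.39) = 63.130 Gt C/yr.
Total input to the downstream reservoir = 63.130 + 12.23 = 75.360 Gt C/yr; at steady state this equals its total output.
τ = M / F = 2181 / 75.360 = 28.94 yr.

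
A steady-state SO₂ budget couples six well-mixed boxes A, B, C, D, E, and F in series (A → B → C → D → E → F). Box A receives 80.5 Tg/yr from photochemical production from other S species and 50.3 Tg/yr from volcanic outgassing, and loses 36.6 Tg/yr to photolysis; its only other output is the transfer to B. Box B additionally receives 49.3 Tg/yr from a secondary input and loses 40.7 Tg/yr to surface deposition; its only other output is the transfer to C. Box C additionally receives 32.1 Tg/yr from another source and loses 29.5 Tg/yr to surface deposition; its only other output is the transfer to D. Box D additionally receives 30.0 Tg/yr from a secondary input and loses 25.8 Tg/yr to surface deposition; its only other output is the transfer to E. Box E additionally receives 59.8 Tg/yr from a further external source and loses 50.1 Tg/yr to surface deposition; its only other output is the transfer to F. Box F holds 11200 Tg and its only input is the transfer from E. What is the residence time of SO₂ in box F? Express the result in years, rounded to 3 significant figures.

93.9 yr

Box A: F(A→B) = (80.5 + 50.3) − 36.6 = 94.200 Tg/yr.
Box B: F(B→C) = (94.200 + 49.3) − 40.7 = 102.80 Tg/yr.
Box C: F(C→D) = (102.80 + 32.1) − 29.5 = 105.40 Tg/yr.
Box D: F(D→E) = (105.40 + 30.0) − 25.8 = 109.60 Tg/yr.
Box E: F(E→F) = (109.60 + 59.8) − 50.1 = 119.30 Tg/yr.
Box F throughput = its input = 119.30 Tg/yr; τ = 11200 / 119.30 = 93.88 yr.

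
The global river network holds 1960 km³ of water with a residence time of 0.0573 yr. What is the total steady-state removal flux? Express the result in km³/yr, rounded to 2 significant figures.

F = M / τ = 1960 / 0.0573 = 34210 km³/yr.

34000 km³/yr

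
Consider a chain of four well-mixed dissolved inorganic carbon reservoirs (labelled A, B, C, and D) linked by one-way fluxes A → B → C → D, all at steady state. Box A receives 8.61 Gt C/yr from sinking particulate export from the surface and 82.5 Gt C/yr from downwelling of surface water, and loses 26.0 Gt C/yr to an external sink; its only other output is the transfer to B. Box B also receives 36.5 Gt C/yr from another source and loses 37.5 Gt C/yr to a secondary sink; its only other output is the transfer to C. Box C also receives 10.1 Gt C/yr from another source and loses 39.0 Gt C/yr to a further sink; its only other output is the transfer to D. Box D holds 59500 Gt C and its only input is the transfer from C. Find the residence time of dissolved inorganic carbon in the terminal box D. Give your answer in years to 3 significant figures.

1690 yr

Box A: F(A→B) = (8.61 + 82.5) − 26.0 = 65.110 Gt C/yr.
Box B: F(B→C) = (65.110 + 36.5) − 37.5 = 64.110 Gt C/yr.
Box C: F(C→D) = (64.110 + 10.1) − 39.0 = 35.210 Gt C/yr.
Box D throughput = its input = 35.210 Gt C/yr; τ = 59500 / 35.210 = 1690 yr.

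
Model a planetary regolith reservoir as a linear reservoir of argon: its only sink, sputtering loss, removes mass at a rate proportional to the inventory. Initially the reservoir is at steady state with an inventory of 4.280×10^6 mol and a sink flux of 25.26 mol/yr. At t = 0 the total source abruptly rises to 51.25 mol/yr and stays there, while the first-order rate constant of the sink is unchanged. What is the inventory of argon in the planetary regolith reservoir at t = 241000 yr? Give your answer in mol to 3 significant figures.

τ = M₀/F₀ = 4.280×10^6/25.26 = 169400 yr; rate constant k = 1/τ.
New steady state M_∞ = F₁/k = F₁·τ = 51.25 × 169400 = 8.6837×10^6 mol.
M(t) = M_∞ + (M₀ − M_∞)·e^(−t/τ); t/τ = 241000/169400 = 1.422, so e^(−t/τ) = 0.2411.
M(t) = 8.6837×10^6 − 4.404×10^6 × 0.2411 = 7.6218×10^6 mol.

7.62×10^6 mol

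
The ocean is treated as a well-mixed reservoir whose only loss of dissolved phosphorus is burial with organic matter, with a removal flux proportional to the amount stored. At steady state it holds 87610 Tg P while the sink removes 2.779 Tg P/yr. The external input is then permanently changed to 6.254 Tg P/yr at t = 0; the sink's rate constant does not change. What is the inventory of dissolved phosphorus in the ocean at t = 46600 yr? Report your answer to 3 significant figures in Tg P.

Residence time τ = M₀/F₀ = 31530 yr. The eventual steady state is M_∞ = M₀·(F₁/F₀) = 87610 × 6.254/2.779 = 197160 Tg P.
The anomaly ΔM(t) = M(t) − M_∞ decays as ΔM₀·e^(−t/τ) with ΔM₀ = 87610 − 197160 = −109600 Tg P.
At t = 46600 yr, e^(−t/τ) = e^(−1.478) = 0.2281, so ΔM = −24980 Tg P and M = 197160 − 24980 = 172180 Tg P.

172000 Tg P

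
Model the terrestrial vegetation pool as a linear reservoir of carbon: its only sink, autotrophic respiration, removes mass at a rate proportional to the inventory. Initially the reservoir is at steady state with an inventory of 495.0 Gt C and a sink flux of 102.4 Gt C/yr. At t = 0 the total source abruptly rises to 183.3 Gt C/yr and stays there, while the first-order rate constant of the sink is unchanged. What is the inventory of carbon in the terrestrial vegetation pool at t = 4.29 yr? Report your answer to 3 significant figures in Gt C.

725 Gt C

The sink rate constant is k = F₀/M₀ = 102.4/495.0 = 0.2069 yr⁻¹.
Solving dM/dt = F₁ − kM with M(0) = M₀ gives M(t) = F₁/k + (M₀ − F₁/k)·e^(−kt).
F₁/k = 183.3/0.2069 = 886.07 Gt C; kt = 0.2069 × 4.29 = 0.8875, e^(−kt) = 0.4117.
M(4.29) = 886.07 + (495.0 − 886.07) × 0.4117 = 886.07 − 161.0 = 725.07 Gt C.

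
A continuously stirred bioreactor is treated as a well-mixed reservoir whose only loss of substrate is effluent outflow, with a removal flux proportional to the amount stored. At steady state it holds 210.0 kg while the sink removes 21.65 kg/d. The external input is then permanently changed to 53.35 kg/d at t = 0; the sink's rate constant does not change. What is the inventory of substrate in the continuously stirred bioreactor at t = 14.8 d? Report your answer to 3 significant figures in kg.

451 kg

The sink rate constant is k = F₀/M₀ = 21.65/210.0 = 0.1031 d⁻¹.
Solving dM/dt = F₁ − kM with M(0) = M₀ gives M(t) = F₁/k + (M₀ − F₁/k)·e^(−kt).
F₁/k = 53.35/0.1031 = 517.48 kg; kt = 0.1031 × 14.8 = 1.526, e^(−kt) = 0.2174.
M(14.8) = 517.48 + (210.0 − 517.48) × 0.2174 = 517.48 − 66.86 = 450.62 kg.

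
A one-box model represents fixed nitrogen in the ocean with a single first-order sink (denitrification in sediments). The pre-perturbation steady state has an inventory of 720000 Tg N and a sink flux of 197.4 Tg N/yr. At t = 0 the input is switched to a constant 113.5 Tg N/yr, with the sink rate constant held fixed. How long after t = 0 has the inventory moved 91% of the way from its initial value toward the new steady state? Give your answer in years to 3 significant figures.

8780 yr

τ = M₀/F₀ = 720000/197.4 = 3647 yr.
The remaining gap fraction is e^(−t/τ); 91% covered ⇒ e^(−t/τ) = 0.0900.
t = −τ ln(0.0900) = 3647 × 2.408 = 8783 yr.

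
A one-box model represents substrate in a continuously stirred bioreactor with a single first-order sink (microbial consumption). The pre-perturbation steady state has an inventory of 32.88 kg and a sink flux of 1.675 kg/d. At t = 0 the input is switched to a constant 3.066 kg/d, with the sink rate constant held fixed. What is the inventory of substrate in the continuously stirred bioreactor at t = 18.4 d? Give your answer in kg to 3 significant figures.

τ = M₀/F₀ = 32.88/1.675 = 19.63 d; rate constant k = 1/τ.
New steady state M_∞ = F₁/k = F₁·τ = 3.066 × 19.63 = 60.185 kg.
M(t) = M_∞ + (M₀ − M_∞)·e^(−t/τ); t/τ = 18.4/19.63 = 0.9373, so e^(−t/τ) = 0.3917.
M(t) = 60.185 − 27.31 × 0.3917 = 49.491 kg.

49.5 kg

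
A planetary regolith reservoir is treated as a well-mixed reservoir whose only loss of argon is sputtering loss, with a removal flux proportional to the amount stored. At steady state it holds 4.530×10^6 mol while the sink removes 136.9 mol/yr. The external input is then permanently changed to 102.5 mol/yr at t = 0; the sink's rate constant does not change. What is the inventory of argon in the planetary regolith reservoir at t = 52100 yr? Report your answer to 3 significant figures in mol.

3.63×10^6 mol

The sink rate constant is k = F₀/M₀ = 136.9/4.530×10^6 = 3.022×10^-5 yr⁻¹.
Solving dM/dt = F₁ − kM with M(0) = M₀ gives M(t) = F₁/k + (M₀ − F₁/k)·e^(−kt).
F₁/k = 102.5/3.022×10^-5 = 3.3917×10^6 mol; kt = 3.022×10^-5 × 52100 = 1.575, e^(−kt) = 0.2071.
M(52100) = 3.3917×10^6 + (4.530×10^6 − 3.3917×10^6) × 0.2071 = 3.3917×10^6 + 235800 = 3.6275×10^6 mol.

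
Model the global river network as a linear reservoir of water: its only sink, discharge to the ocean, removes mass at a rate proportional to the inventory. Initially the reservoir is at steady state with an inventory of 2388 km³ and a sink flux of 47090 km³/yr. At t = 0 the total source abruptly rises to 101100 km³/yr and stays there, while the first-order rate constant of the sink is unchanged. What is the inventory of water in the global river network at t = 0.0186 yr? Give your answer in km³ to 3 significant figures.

3230 km³

Residence time τ = M₀/F₀ = 0.05071 yr. The eventual steady state is M_∞ = M₀·(F₁/F₀) = 2388 × 101100/47090 = 5126.9 km³.
The anomaly ΔM(t) = M(t) − M_∞ decays as ΔM₀·e^(−t/τ) with ΔM₀ = 2388 − 5126.9 = −2739 km³.
At t = 0.0186 yr, e^(−t/τ) = e^(−0.3668) = 0.6930, so ΔM = −1898 km³ and M = 5126.9 − 1898 = 3229.0 km³.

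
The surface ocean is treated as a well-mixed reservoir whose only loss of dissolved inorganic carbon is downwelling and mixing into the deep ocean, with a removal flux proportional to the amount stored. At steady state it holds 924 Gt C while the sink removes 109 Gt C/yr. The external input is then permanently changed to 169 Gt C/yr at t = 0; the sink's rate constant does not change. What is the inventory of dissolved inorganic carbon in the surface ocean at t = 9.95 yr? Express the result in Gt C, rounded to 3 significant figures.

Residence time τ = M₀/F₀ = 8.477 yr. The eventual steady state is M_∞ = M₀·(F₁/F₀) = 924 × 169/109 = 1432.6 Gt C.
The anomaly ΔM(t) = M(t) − M_∞ decays as ΔM₀·e^(−t/τ) with ΔM₀ = 924 − 1432.6 = −508.6 Gt C.
At t = 9.95 yr, e^(−t/τ) = e^(−1.174) = 0.3092, so ΔM = −157.3 Gt C and M = 1432.6 − 157.3 = 1275.4 Gt C.

1280 Gt C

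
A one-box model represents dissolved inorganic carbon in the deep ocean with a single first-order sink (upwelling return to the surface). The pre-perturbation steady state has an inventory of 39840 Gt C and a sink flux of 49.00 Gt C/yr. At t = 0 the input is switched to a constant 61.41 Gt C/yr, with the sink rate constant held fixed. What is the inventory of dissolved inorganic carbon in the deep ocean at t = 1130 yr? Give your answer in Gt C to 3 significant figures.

The sink rate constant is k = F₀/M₀ = 49.00/39840 = 0.001230 yr⁻¹.
Solving dM/dt = F₁ − kM with M(0) = M₀ gives M(t) = F₁/k + (M₀ − F₁/k)·e^(−kt).
F₁/k = 61.41/0.001230 = 49930 Gt C; kt = 0.001230 × 1130 = 1.390, e^(−kt) = 0.2491.
M(1130) = 49930 + (39840 − 49930) × 0.2491 = 49930 − 2514 = 47416 Gt C.

47400 Gt C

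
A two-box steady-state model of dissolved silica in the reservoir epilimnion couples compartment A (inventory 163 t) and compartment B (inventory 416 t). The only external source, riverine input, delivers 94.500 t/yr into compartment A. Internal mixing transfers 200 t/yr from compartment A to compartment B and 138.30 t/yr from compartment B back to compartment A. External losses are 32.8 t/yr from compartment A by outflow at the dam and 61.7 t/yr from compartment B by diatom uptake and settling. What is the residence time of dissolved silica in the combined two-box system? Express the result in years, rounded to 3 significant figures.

Residence time in the combined system uses the total inventory and the total *external* removal — internal exchanges between the two boxes cancel.
M_total = 163 + 416 = 579.00 t.
ΣF_external_out = 32.8 + 61.7 = 94.500 t/yr.
τ = M_total / ΣF_ext = 579.00 / 94.500 = 6.127 yr.

6.13 yr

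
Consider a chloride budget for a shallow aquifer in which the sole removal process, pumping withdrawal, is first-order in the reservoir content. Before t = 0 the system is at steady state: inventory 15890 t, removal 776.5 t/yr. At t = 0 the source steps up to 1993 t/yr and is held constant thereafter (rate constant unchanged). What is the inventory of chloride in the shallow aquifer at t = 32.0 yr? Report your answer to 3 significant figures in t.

Residence time τ = M₀/F₀ = 20.46 yr. The eventual steady state is M_∞ = M₀·(F₁/F₀) = 15890 × 1993/776.5 = 40784 t.
The anomaly ΔM(t) = M(t) − M_∞ decays as ΔM₀·e^(−t/τ) with ΔM₀ = 15890 − 40784 = −24890 t.
At t = 32.0 yr, e^(−t/τ) = e^(−1.564) = 0.2093, so ΔM = −5212 t and M = 40784 − 5212 = 35572 t.

35600 t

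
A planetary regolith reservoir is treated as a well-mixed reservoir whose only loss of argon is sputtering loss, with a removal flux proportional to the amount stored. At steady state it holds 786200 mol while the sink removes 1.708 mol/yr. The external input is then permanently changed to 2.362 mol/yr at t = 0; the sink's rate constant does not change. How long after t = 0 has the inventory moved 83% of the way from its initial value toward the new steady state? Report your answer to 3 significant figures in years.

816000 yr

τ = M₀/F₀ = 786200/1.708 = 460300 yr.
The remaining gap fraction is e^(−t/τ); 83% covered ⇒ e^(−t/τ) = 0.170.
t = −τ ln(0.170) = 460300 × 1.772 = 815600 yr.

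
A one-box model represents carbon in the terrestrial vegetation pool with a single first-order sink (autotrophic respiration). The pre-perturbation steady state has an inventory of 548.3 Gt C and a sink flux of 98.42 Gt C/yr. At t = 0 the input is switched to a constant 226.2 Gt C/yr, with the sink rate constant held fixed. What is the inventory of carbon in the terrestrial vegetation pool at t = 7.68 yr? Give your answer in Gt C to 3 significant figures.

τ = M₀/F₀ = 548.3/98.42 = 5.571 yr; rate constant k = 1/τ.
New steady state M_∞ = F₁/k = F₁·τ = 226.2 × 5.571 = 1260.2 Gt C.
M(t) = M_∞ + (M₀ − M_∞)·e^(−t/τ); t/τ = 7.68/5.571 = 1.379, so e^(−t/τ) = 0.2519.
M(t) = 1260.2 − 711.9 × 0.2519 = 1080.8 Gt C.

1080 Gt C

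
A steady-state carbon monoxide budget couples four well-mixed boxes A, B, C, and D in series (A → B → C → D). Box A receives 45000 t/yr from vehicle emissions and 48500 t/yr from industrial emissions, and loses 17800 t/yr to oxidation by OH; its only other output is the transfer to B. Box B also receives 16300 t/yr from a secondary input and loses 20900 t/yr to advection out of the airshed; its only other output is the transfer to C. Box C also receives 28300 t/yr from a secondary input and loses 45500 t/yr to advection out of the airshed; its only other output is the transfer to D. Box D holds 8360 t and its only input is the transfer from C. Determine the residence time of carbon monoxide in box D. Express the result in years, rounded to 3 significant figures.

Box A: F(A→B) = (45000 + 48500) − 17800 = 75700 t/yr.
Box B: F(B→C) = (75700 + 16300) − 20900 = 71100 t/yr.
Box C: F(C→D) = (71100 + 28300) − 45500 = 53900 t/yr.
Box D throughput = its input = 53900 t/yr; τ = 8360 / 53900 = 0.1551 yr.

0.155 yr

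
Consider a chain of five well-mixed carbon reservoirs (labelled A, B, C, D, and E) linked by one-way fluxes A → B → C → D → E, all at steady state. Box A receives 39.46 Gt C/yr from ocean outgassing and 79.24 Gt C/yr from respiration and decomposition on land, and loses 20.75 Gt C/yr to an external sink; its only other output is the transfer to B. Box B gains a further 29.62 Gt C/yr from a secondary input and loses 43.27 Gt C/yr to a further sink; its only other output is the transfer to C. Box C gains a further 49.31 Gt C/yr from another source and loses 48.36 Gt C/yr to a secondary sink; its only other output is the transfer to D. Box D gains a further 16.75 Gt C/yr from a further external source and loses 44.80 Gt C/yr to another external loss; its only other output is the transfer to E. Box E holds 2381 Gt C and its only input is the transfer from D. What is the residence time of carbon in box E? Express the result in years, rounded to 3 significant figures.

Box A: F(A→B) = (39.46 + 79.24) − 20.75 = 97.950 Gt C/yr.
Box B: F(B→C) = (97.950 + 29.62) − 43.27 = 84.300 Gt C/yr.
Box C: F(C→D) = (84.300 + 49.31) − 48.36 = 85.250 Gt C/yr.
Box D: F(D→E) = (85.250 + 16.75) − 44.80 = 57.200 Gt C/yr.
Box E throughput = its input = 57.200 Gt C/yr; τ = 2381 / 57.200 = 41.63 yr.

41.6 yr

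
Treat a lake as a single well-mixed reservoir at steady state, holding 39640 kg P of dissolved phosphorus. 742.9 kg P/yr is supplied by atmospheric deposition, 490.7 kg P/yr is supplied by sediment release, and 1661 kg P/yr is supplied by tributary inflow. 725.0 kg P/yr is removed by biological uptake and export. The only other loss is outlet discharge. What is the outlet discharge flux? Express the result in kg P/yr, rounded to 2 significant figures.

At steady state ΣF_in = ΣF_out.
ΣF_in = 742.9 + 490.7 + 1661 = 2894.6 kg P/yr.
Outlet discharge flux = ΣF_in − (725.0) = 2894.6 − 725.0 = 2170 kg P/yr.

2200 kg P/yr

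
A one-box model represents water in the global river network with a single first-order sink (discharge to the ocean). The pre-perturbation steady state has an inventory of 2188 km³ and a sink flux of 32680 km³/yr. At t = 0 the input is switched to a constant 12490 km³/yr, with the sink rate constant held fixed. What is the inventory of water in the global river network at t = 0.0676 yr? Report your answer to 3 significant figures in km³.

1330 km³

The sink rate constant is k = F₀/M₀ = 32680/2188 = 14.94 yr⁻¹.
Solving dM/dt = F₁ − kM with M(0) = M₀ gives M(t) = F₁/k + (M₀ − F₁/k)·e^(−kt).
F₁/k = 12490/14.94 = 836.23 km³; kt = 14.94 × 0.0676 = 1.010, e^(−kt) = 0.3643.
M(0.0676) = 836.23 + (2188 − 836.23) × 0.3643 = 836.23 + 492.5 = 1328.7 km³.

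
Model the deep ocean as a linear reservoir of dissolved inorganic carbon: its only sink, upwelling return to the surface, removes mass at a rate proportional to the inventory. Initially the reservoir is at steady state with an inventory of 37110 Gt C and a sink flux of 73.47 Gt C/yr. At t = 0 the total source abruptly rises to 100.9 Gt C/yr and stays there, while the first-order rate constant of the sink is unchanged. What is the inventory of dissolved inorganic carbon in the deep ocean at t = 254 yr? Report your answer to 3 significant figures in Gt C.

42600 Gt C

The sink rate constant is k = F₀/M₀ = 73.47/37110 = 0.001980 yr⁻¹.
Solving dM/dt = F₁ − kM with M(0) = M₀ gives M(t) = F₁/k + (M₀ − F₁/k)·e^(−kt).
F₁/k = 100.9/0.001980 = 50965 Gt C; kt = 0.001980 × 254 = 0.5029, e^(−kt) = 0.6048.
M(254) = 50965 + (37110 − 50965) × 0.6048 = 50965 − 8379 = 42586 Gt C.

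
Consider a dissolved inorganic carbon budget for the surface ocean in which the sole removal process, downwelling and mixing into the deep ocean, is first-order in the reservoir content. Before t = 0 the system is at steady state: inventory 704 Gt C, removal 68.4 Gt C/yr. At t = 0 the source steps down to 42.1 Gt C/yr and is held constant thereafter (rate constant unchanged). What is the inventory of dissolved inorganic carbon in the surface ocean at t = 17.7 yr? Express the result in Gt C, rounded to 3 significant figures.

482 Gt C

The sink rate constant is k = F₀/M₀ = 68.4/704 = 0.09716 yr⁻¹.
Solving dM/dt = F₁ − kM with M(0) = M₀ gives M(t) = F₁/k + (M₀ − F₁/k)·e^(−kt).
F₁/k = 42.1/0.09716 = 433.31 Gt C; kt = 0.09716 × 17.7 = 1.720, e^(−kt) = 0.1791.
M(17.7) = 433.31 + (704 − 433.31) × 0.1791 = 433.31 + 48.49 = 481.80 Gt C.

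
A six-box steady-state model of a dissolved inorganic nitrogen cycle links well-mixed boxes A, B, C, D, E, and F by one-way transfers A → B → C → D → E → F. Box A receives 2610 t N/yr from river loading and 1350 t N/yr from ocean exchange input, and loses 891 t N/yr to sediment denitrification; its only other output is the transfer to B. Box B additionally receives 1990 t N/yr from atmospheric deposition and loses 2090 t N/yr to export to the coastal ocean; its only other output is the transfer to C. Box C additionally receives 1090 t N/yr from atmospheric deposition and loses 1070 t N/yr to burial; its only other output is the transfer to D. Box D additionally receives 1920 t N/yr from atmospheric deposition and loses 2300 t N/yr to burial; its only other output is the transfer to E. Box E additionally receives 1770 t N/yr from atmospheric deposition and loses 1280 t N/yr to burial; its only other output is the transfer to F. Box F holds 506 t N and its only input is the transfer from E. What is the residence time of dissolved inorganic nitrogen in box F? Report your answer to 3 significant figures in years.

0.163 yr

Box A: F(A→B) = (2610 + 1350) − 891 = 3069.0 t N/yr.
Box B: F(B→C) = (3069.0 + 1990) − 2090 = 2969.0 t N/yr.
Box C: F(C→D) = (2969.0 + 1090) − 1070 = 2989.0 t N/yr.
Box D: F(D→E) = (2989.0 + 1920) − 2300 = 2609.0 t N/yr.
Box E: F(E→F) = (2609.0 + 1770) − 1280 = 3099.0 t N/yr.
Box F throughput = its input = 3099.0 t N/yr; τ = 506 / 3099.0 = 0.1633 yr.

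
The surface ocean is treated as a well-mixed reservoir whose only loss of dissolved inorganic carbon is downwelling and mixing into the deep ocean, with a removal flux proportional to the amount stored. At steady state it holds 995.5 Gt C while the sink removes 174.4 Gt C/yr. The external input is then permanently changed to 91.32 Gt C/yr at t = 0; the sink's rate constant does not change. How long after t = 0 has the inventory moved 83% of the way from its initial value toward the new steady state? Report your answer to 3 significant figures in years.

10.1 yr

τ = M₀/F₀ = 995.5/174.4 = 5.708 yr.
The remaining gap fraction is e^(−t/τ); 83% covered ⇒ e^(−t/τ) = 0.170.
t = −τ ln(0.170) = 5.708 × 1.772 = 10.11 yr.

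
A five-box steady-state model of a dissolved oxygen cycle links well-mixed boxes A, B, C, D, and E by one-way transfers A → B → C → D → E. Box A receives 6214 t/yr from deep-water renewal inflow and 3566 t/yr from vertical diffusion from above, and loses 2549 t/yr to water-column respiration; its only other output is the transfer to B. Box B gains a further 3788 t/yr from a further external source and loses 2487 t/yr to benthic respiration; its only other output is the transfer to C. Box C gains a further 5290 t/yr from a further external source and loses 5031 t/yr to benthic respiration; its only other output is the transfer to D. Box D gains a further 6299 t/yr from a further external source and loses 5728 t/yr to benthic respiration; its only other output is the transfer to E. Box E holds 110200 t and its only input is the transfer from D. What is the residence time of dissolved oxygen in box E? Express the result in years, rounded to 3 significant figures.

Box A: F(A→B) = (6214 + 3566) − 2549 = 7231.0 t/yr.
Box B: F(B→C) = (7231.0 + 3788) − 2487 = 8532.0 t/yr.
Box C: F(C→D) = (8532.0 + 5290) − 5031 = 8791.0 t/yr.
Box D: F(D→E) = (8791.0 + 6299) − 5728 = 9362.0 t/yr.
Box E throughput = its input = 9362.0 t/yr; τ = 110200 / 9362.0 = 11.77 yr.

11.8 yr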